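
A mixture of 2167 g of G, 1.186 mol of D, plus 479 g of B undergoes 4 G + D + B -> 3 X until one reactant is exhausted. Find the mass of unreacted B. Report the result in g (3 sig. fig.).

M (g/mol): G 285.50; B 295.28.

129 g

n(G) = 2167 / 285.50 = 7.590 mol
n(D) = 1.186 mol
n(B) = 479.0 / 295.28 = 1.622 mol
n/ν for G = 7.590/4 = 1.898
n/ν for D = 1.186/1 = 1.186
n/ν for B = 1.622/1 = 1.622
Smallest n/ν is D → limiting reagent.
B consumed = (1/1) × 1.186 = 1.186 mol
B remaining = 1.622 − 1.186 = 0.4360 mol
mass = 0.4360 × 295.28 = 128.7 g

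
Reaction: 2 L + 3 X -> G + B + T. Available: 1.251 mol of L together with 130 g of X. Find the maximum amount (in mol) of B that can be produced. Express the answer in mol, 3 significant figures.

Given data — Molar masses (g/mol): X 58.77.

0.626 mol

n(L) = 1.251 mol
n(X) = 130.0 / 58.77 = 2.212 mol
n/ν for L = 1.251/2 = 0.6255
n/ν for X = 2.212/3 = 0.7373
Smallest n/ν is L → limiting reagent.
n(B) = (1/2) × 1.251 = 0.6255 mol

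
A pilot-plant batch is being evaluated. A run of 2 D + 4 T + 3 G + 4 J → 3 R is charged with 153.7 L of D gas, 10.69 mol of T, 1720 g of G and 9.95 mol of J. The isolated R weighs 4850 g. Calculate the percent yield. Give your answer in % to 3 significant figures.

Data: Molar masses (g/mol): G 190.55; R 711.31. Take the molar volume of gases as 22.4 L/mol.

91.4 %

n(D) = 153.7 / 22.4 = 6.862 mol
n(T) = 10.69 mol
n(G) = 1720 / 190.55 = 9.027 mol
n(J) = 9.950 mol
n/ν for D = 6.862/2 = 3.431
n/ν for T = 10.69/4 = 2.673
n/ν for G = 9.027/3 = 3.009
n/ν for J = 9.950/4 = 2.488
Smallest n/ν is J → limiting reagent.
theoretical n(R) = (3/4) × 9.950 = 7.463 mol → 5309 g
% yield = 4850 / 5309 × 100 = 91.35 %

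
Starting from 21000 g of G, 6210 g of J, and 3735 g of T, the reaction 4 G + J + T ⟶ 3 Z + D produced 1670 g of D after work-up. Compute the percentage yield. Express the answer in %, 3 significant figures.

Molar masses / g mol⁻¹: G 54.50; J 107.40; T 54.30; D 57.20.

50.5 %

n(G) = 21000 / 54.50 = 385.3 mol
n(J) = 6210 / 107.40 = 57.82 mol
n(T) = 3735 / 54.30 = 68.78 mol
n/ν for G = 385.3/4 = 96.33
n/ν for J = 57.82/1 = 57.82
n/ν for T = 68.78/1 = 68.78
Smallest n/ν is J → limiting reagent.
theoretical n(D) = (1/1) × 57.82 = 57.82 mol → 3307 g
% yield = 1670 / 3307 × 100 = 50.50 %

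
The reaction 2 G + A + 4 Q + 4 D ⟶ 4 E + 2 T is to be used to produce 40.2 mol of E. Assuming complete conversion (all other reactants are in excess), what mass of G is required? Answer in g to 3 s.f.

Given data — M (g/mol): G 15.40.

n(E) = 40.20 mol
n(G) = (2/4) × 40.20 = 20.10 mol
mass = 20.10 × 15.40 = 309.5 g

310 g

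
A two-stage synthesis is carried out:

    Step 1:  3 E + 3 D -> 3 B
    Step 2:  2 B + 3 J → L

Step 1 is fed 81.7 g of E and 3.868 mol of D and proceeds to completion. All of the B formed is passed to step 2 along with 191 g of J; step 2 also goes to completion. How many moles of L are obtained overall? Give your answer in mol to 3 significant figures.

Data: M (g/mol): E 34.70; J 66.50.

0.957 mol

Step 1:
n(E) = 81.70 / 34.70 = 2.354 mol
n(D) = 3.868 mol
n/ν → E: 0.7847, D: 1.289; E is limiting.
n(B) produced = (3/3) × 2.354 = 2.354 mol
Step 2:
n(B) available = 2.354 mol
n(J) = 191.0 / 66.50 = 2.872 mol
n/ν → B: 1.177, J: 0.9573; J is limiting.
n(L) = (1/3) × 2.872 = 0.9573 mol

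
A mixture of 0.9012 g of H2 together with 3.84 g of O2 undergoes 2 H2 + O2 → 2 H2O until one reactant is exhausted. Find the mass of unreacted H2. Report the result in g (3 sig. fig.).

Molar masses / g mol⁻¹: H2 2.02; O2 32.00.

n(H2) = 0.9012 / 2.02 = 0.4461 mol
n(O2) = 3.840 / 32.00 = 0.1200 mol
n/ν for H2 = 0.4461/2 = 0.2231
n/ν for O2 = 0.1200/1 = 0.1200
Smallest n/ν is O2 → limiting reagent.
H2 consumed = (2/1) × 0.1200 = 0.2400 mol
H2 remaining = 0.4461 − 0.2400 = 0.2061 mol
mass = 0.2061 × 2.02 = 0.4163 g

0.416 g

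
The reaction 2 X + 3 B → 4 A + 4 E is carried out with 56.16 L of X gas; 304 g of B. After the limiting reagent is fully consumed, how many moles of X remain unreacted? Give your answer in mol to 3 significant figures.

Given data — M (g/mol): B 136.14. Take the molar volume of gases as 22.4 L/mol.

n(X) = 56.16 / 22.4 = 2.507 mol
n(B) = 304.0 / 136.14 = 2.233 mol
n/ν for X = 2.507/2 = 1.254
n/ν for B = 2.233/3 = 0.7443
Smallest n/ν is B → limiting reagent.
X consumed = (2/3) × 2.233 = 1.489 mol
X remaining = 2.507 − 1.489 = 1.018 mol

1.02 mol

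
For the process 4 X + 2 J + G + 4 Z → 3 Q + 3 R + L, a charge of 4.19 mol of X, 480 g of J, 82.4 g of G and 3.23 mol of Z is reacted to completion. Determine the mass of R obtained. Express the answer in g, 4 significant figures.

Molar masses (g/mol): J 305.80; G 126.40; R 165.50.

323.7 g

n(X) = 4.190 mol
n(J) = 480.0 / 305.80 = 1.570 mol
n(G) = 82.40 / 126.40 = 0.6519 mol
n(Z) = 3.230 mol
n/ν for X = 4.190/4 = 1.048
n/ν for J = 1.570/2 = 0.7850
n/ν for G = 0.6519/1 = 0.6519
n/ν for Z = 3.230/4 = 0.8075
Smallest n/ν is G → limiting reagent.
n(R) = (3/1) × 0.6519 = 1.956 mol
mass = 1.956 × 165.50 = 323.7 g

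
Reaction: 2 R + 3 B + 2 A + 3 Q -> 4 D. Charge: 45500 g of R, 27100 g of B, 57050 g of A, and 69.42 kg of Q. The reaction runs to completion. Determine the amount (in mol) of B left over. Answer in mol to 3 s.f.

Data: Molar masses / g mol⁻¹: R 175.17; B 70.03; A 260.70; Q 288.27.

146 mol

n(R) = 45500 / 175.17 = 259.7 mol
n(B) = 27100 / 70.03 = 387.0 mol
n(A) = 57050 / 260.70 = 218.8 mol
n(Q) = 69.42×1000 / 288.27 = 240.8 mol
n/ν → R: 129.9, B: 129.0, A: 109.4, Q: 80.27; Q is limiting.
B consumed = (3/3) × 240.8 = 240.8 mol
B remaining = 387.0 − 240.8 = 146.2 mol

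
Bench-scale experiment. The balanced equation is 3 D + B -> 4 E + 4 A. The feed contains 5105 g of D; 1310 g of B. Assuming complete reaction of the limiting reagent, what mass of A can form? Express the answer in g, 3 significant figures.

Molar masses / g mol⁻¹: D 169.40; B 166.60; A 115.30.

3630 g

n(D) = 5105 / 169.40 = 30.14 mol
n(B) = 1310 / 166.60 = 7.863 mol
n/ν for D = 30.14/3 = 10.05
n/ν for B = 7.863/1 = 7.863
Smallest n/ν is B → limiting reagent.
n(A) = (4/1) × 7.863 = 31.45 mol
mass = 31.45 × 115.30 = 3626 g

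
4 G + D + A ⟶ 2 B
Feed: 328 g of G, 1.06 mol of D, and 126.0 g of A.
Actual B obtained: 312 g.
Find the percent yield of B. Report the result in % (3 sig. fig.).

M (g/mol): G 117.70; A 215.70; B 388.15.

n(G) = 328.0 / 117.70 = 2.787 mol
n(D) = 1.060 mol
n(A) = 126.0 / 215.70 = 0.5841 mol
n/ν for G = 2.787/4 = 0.6968
n/ν for D = 1.060/1 = 1.060
n/ν for A = 0.5841/1 = 0.5841
Smallest n/ν is A → limiting reagent.
theoretical n(B) = (2/1) × 0.5841 = 1.168 mol → 453.4 g
% yield = 312 / 453.4 × 100 = 68.81 %

68.8 %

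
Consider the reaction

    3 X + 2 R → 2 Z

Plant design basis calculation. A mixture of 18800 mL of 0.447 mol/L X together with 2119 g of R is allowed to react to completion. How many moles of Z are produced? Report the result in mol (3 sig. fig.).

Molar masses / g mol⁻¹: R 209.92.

5.60 mol

n(X) = 0.447 × 18800/1000 = 8.404 mol
n(R) = 2119 / 209.92 = 10.09 mol
n/ν for X = 8.404/3 = 2.801
n/ν for R = 10.09/2 = 5.045
Smallest n/ν is X → limiting reagent.
n(Z) = (2/3) × 8.404 = 5.603 mol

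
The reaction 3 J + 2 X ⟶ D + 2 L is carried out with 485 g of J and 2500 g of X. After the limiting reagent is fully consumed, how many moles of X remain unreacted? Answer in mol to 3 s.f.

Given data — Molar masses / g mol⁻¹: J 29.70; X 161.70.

4.57 mol

n(J) = 485.0 / 29.70 = 16.33 mol
n(X) = 2500 / 161.70 = 15.46 mol
n/ν → J: 5.443, X: 7.730; J is limiting.
X consumed = (2/3) × 16.33 = 10.89 mol
X remaining = 15.46 − 10.89 = 4.570 mol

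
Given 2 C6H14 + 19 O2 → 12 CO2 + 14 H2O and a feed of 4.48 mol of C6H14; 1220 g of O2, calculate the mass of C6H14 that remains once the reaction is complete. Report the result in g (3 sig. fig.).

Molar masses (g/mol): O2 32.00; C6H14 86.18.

40.2 g

n(C6H14) = 4.480 mol
n(O2) = 1220 / 32.00 = 38.13 mol
n/ν → C6H14: 2.240, O2: 2.007; O2 is limiting.
C6H14 consumed = (2/19) × 38.13 = 4.014 mol
C6H14 remaining = 4.480 − 4.014 = 0.4660 mol
mass = 0.4660 × 86.18 = 40.16 g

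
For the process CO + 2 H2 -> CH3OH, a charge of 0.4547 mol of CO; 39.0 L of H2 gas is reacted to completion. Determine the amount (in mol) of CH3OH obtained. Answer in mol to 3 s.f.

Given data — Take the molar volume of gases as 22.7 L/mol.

0.455 mol

n(CO) = 0.4547 mol
n(H2) = 39.00 / 22.7 = 1.718 mol
n/ν for CO = 0.4547/1 = 0.4547
n/ν for H2 = 1.718/2 = 0.8590
Smallest n/ν is CO → limiting reagent.
n(CH3OH) = (1/1) × 0.4547 = 0.4547 mol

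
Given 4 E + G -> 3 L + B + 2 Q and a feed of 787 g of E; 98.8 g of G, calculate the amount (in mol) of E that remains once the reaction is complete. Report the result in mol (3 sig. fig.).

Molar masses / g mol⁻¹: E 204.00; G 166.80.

1.49 mol

n(E) = 787.0 / 204.00 = 3.858 mol
n(G) = 98.80 / 166.80 = 0.5923 mol
n/ν → E: 0.9645, G: 0.5923; G is limiting.
E consumed = (4/1) × 0.5923 = 2.369 mol
E remaining = 3.858 − 2.369 = 1.489 mol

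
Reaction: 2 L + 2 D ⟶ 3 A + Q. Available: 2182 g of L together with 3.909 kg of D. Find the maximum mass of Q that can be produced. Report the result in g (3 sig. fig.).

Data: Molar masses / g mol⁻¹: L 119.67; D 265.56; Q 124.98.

920 g

n(L) = 2182 / 119.67 = 18.23 mol
n(D) = 3.909×1000 / 265.56 = 14.72 mol
n/ν → L: 9.115, D: 7.360; D is limiting.
n(Q) = (1/2) × 14.72 = 7.360 mol
mass = 7.360 × 124.98 = 919.9 g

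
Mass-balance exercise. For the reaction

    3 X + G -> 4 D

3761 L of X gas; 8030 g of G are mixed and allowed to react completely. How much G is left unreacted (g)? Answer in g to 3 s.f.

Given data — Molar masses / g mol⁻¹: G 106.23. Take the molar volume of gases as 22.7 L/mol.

2160 g

n(X) = 3761 / 22.7 = 165.7 mol
n(G) = 8030 / 106.23 = 75.59 mol
n/ν → X: 55.23, G: 75.59; X is limiting.
G consumed = (1/3) × 165.7 = 55.23 mol
G remaining = 75.59 − 55.23 = 20.36 mol
mass = 20.36 × 106.23 = 2163 g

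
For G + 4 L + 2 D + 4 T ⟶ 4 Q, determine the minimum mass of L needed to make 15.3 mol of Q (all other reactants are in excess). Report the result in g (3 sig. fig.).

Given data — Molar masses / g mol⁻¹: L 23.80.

364 g

n(Q) = 15.30 mol
n(L) = (4/4) × 15.30 = 15.30 mol
mass = 15.30 × 23.80 = 364.1 g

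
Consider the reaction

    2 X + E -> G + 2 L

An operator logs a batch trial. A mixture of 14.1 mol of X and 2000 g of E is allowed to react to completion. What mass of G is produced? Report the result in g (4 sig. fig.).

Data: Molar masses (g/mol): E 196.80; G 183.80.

1296 g

n(X) = 14.10 mol
n(E) = 2000 / 196.80 = 10.16 mol
n/ν → X: 7.050, E: 10.16; X is limiting.
n(G) = (1/2) × 14.10 = 7.050 mol
mass = 7.050 × 183.80 = 1296 g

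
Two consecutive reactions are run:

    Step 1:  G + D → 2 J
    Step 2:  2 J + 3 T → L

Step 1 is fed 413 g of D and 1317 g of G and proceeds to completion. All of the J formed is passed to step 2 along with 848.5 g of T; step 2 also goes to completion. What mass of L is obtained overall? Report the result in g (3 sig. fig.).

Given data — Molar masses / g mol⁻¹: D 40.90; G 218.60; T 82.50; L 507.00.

Step 1:
n(D) = 413.0 / 40.90 = 10.10 mol
n(G) = 1317 / 218.60 = 6.025 mol
n/ν for D = 10.10/1 = 10.10
n/ν for G = 6.025/1 = 6.025
Smallest n/ν is G → limiting reagent.
n(J) produced = (2/1) × 6.025 = 12.05 mol
Step 2:
n(J) available = 12.05 mol
n(T) = 848.5 / 82.50 = 10.28 mol
n/ν for J = 12.05/2 = 6.025
n/ν for T = 10.28/3 = 3.427
Smallest n/ν is T → limiting reagent.
n(L) = (1/3) × 10.28 = 3.427 mol
mass = 3.427 × 507.00 = 1737 g

1740 g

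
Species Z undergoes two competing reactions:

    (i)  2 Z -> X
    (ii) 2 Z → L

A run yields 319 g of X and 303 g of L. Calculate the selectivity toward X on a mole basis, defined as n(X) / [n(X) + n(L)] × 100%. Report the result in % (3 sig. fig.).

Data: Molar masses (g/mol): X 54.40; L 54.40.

n(X) = 319 / 54.40 = 5.864 mol
n(L) = 303 / 54.40 = 5.570 mol
selectivity = 5.864/(5.864+5.570) × 100 = 51.29 %

51.3 %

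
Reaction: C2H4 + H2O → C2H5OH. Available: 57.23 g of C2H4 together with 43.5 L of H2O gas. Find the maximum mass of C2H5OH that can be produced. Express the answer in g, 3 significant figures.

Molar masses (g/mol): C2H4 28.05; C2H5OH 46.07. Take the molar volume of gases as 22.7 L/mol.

n(C2H4) = 57.23 / 28.05 = 2.040 mol
n(H2O) = 43.50 / 22.7 = 1.916 mol
n/ν → C2H4: 2.040, H2O: 1.916; H2O is limiting.
n(C2H5OH) = (1/1) × 1.916 = 1.916 mol
mass = 1.916 × 46.07 = 88.27 g

88.3 g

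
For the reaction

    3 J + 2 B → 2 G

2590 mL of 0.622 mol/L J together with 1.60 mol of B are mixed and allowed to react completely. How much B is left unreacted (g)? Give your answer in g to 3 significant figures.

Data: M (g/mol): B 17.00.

8.94 g

n(J) = 0.622 × 2590/1000 = 1.611 mol
n(B) = 1.600 mol
n/ν for J = 1.611/3 = 0.5370
n/ν for B = 1.600/2 = 0.8000
Smallest n/ν is J → limiting reagent.
B consumed = (2/3) × 1.611 = 1.074 mol
B remaining = 1.600 − 1.074 = 0.5260 mol
mass = 0.5260 × 17.00 = 8.942 g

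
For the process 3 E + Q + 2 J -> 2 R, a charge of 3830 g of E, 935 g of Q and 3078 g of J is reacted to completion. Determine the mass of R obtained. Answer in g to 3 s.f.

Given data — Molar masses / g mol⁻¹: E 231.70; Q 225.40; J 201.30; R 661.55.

n(E) = 3830 / 231.70 = 16.53 mol
n(Q) = 935.0 / 225.40 = 4.148 mol
n(J) = 3078 / 201.30 = 15.29 mol
n/ν for E = 16.53/3 = 5.510
n/ν for Q = 4.148/1 = 4.148
n/ν for J = 15.29/2 = 7.645
Smallest n/ν is Q → limiting reagent.
n(R) = (2/1) × 4.148 = 8.296 mol
mass = 8.296 × 661.55 = 5488 g

5490 g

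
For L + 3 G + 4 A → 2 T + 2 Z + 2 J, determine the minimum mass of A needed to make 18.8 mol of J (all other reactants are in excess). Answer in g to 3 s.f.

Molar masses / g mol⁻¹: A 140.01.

5260 g

n(J) = 18.80 mol
n(A) = (4/2) × 18.80 = 37.60 mol
mass = 37.60 × 140.01 = 5264 g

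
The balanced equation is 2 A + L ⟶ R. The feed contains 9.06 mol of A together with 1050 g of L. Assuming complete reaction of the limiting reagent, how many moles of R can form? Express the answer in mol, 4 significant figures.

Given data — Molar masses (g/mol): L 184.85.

4.530 mol

n(A) = 9.060 mol
n(L) = 1050 / 184.85 = 5.680 mol
n/ν for A = 9.060/2 = 4.530
n/ν for L = 5.680/1 = 5.680
Smallest n/ν is A → limiting reagent.
n(R) = (1/2) × 9.060 = 4.530 mol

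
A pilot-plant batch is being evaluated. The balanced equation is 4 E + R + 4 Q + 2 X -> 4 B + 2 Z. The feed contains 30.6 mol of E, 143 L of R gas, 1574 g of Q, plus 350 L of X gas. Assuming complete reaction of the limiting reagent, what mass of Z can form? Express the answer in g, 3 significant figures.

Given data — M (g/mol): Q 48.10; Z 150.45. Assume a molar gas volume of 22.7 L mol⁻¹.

n(E) = 30.60 mol
n(R) = 143.0 / 22.7 = 6.300 mol
n(Q) = 1574 / 48.10 = 32.72 mol
n(X) = 350.0 / 22.7 = 15.42 mol
n/ν for E = 30.60/4 = 7.650
n/ν for R = 6.300/1 = 6.300
n/ν for Q = 32.72/4 = 8.180
n/ν for X = 15.42/2 = 7.710
Smallest n/ν is R → limiting reagent.
n(Z) = (2/1) × 6.300 = 12.60 mol
mass = 12.60 × 150.45 = 1896 g

1900 g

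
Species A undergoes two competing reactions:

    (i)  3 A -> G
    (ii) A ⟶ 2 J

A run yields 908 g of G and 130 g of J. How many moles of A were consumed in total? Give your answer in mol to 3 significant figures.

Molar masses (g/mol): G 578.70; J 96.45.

5.38 mol

n(G) = 908 / 578.70 = 1.569 mol
n(J) = 130 / 96.45 = 1.348 mol
n(A) via (i) = (3/1)×1.569 = 4.707 mol
n(A) via (ii) = (1/2)×1.348 = 0.6740 mol
total n(A) = 4.707 + 0.6740 = 5.381 mol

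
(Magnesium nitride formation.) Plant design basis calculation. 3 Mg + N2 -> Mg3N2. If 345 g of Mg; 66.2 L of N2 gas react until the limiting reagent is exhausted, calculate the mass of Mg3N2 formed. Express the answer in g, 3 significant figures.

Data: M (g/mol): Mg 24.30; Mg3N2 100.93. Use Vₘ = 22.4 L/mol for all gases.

298 g

n(Mg) = 345.0 / 24.30 = 14.20 mol
n(N2) = 66.20 / 22.4 = 2.955 mol
n/ν → Mg: 4.733, N2: 2.955; N2 is limiting.
n(Mg3N2) = (1/1) × 2.955 = 2.955 mol
mass = 2.955 × 100.93 = 298.2 g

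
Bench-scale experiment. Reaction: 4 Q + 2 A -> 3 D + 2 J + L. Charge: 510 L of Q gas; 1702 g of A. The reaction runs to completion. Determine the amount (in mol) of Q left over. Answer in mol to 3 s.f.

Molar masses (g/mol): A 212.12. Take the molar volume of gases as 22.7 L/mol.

6.42 mol

n(Q) = 510.0 / 22.7 = 22.47 mol
n(A) = 1702 / 212.12 = 8.024 mol
n/ν → Q: 5.618, A: 4.012; A is limiting.
Q consumed = (4/2) × 8.024 = 16.05 mol
Q remaining = 22.47 − 16.05 = 6.420 mol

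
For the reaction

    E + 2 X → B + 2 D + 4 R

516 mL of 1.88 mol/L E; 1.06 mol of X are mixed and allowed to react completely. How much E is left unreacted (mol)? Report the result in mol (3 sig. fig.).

0.440 mol

n(E) = 1.88 × 516.0/1000 = 0.9701 mol
n(X) = 1.060 mol
n/ν → E: 0.9701, X: 0.5300; X is limiting.
E consumed = (1/2) × 1.060 = 0.5300 mol
E remaining = 0.9701 − 0.5300 = 0.4401 mol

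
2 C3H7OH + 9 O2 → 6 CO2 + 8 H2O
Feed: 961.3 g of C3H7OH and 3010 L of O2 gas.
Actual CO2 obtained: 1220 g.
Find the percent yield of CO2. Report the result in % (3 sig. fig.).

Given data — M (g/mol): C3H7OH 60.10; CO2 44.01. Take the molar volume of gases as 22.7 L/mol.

n(C3H7OH) = 961.3 / 60.10 = 16.00 mol
n(O2) = 3010 / 22.7 = 132.6 mol
n/ν for C3H7OH = 16.00/2 = 8.000
n/ν for O2 = 132.6/9 = 14.73
Smallest n/ν is C3H7OH → limiting reagent.
theoretical n(CO2) = (6/2) × 16.00 = 48.00 mol → 2112 g
% yield = 1220 / 2112 × 100 = 57.77 %

57.8 %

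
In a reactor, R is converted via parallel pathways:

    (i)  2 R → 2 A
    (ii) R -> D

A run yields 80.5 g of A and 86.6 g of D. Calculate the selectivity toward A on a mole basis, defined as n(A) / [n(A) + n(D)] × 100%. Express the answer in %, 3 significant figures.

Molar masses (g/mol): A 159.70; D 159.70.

n(A) = 80.5 / 159.70 = 0.5041 mol
n(D) = 86.6 / 159.70 = 0.5423 mol
selectivity = 0.5041/(0.5041+0.5423) × 100 = 48.17 %

48.2 %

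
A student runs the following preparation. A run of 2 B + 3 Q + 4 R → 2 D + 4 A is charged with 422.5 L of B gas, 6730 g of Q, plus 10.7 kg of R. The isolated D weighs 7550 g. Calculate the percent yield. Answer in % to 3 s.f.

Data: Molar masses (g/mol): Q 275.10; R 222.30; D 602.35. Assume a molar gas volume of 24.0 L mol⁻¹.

n(B) = 422.5 / 24.0 = 17.60 mol
n(Q) = 6730 / 275.10 = 24.46 mol
n(R) = 10.70×1000 / 222.30 = 48.13 mol
n/ν for B = 17.60/2 = 8.800
n/ν for Q = 24.46/3 = 8.153
n/ν for R = 48.13/4 = 12.03
Smallest n/ν is Q → limiting reagent.
theoretical n(D) = (2/3) × 24.46 = 16.31 mol → 9824 g
% yield = 7550 / 9824 × 100 = 76.85 %

76.9 %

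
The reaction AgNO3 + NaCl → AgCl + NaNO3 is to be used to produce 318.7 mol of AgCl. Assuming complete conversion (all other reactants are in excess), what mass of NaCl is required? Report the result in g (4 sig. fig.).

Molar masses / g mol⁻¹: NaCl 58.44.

18620 g

n(AgCl) = 318.7 mol
n(NaCl) = (1/1) × 318.7 = 318.7 mol
mass = 318.7 × 58.44 = 18620 g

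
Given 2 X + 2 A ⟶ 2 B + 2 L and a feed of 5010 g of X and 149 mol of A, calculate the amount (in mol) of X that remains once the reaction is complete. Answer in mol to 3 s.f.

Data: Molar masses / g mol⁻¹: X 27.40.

n(X) = 5010 / 27.40 = 182.8 mol
n(A) = 149.0 mol
n/ν for X = 182.8/2 = 91.40
n/ν for A = 149.0/2 = 74.50
Smallest n/ν is A → limiting reagent.
X consumed = (2/2) × 149.0 = 149.0 mol
X remaining = 182.8 − 149.0 = 33.80 mol

33.8 mol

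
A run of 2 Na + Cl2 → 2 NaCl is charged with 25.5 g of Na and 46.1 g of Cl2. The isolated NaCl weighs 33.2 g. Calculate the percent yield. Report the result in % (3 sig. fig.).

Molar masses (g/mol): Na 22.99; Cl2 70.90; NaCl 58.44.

n(Na) = 25.50 / 22.99 = 1.109 mol
n(Cl2) = 46.10 / 70.90 = 0.6502 mol
n/ν for Na = 1.109/2 = 0.5545
n/ν for Cl2 = 0.6502/1 = 0.6502
Smallest n/ν is Na → limiting reagent.
theoretical n(NaCl) = (2/2) × 1.109 = 1.109 mol → 64.81 g
% yield = 33.2 / 64.81 × 100 = 51.23 %

51.2 %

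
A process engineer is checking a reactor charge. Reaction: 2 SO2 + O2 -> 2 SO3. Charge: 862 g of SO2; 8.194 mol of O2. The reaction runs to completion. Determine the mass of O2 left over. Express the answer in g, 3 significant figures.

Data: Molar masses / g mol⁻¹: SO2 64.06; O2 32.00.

n(SO2) = 862.0 / 64.06 = 13.46 mol
n(O2) = 8.194 mol
n/ν → SO2: 6.730, O2: 8.194; SO2 is limiting.
O2 consumed = (1/2) × 13.46 = 6.730 mol
O2 remaining = 8.194 − 6.730 = 1.464 mol
mass = 1.464 × 32.00 = 46.85 g

46.9 g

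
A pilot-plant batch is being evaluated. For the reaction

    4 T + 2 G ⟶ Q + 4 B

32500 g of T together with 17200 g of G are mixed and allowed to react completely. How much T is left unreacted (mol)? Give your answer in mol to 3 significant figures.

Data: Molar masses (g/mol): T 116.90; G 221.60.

123 mol

n(T) = 32500 / 116.90 = 278.0 mol
n(G) = 17200 / 221.60 = 77.62 mol
n/ν for T = 278.0/4 = 69.50
n/ν for G = 77.62/2 = 38.81
Smallest n/ν is G → limiting reagent.
T consumed = (4/2) × 77.62 = 155.2 mol
T remaining = 278.0 − 155.2 = 122.8 mol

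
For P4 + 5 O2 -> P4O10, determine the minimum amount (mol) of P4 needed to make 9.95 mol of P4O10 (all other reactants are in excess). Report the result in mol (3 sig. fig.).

n(P4O10) = 9.950 mol
n(P4) = (1/1) × 9.950 = 9.950 mol

9.95 mol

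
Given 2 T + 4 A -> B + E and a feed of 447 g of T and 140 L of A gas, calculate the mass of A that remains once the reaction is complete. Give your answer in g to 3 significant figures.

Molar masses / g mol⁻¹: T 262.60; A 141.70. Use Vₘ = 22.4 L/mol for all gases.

n(T) = 447.0 / 262.60 = 1.702 mol
n(A) = 140.0 / 22.4 = 6.250 mol
n/ν for T = 1.702/2 = 0.8510
n/ν for A = 6.250/4 = 1.563
Smallest n/ν is T → limiting reagent.
A consumed = (4/2) × 1.702 = 3.404 mol
A remaining = 6.250 − 3.404 = 2.846 mol
mass = 2.846 × 141.70 = 403.3 g

403 g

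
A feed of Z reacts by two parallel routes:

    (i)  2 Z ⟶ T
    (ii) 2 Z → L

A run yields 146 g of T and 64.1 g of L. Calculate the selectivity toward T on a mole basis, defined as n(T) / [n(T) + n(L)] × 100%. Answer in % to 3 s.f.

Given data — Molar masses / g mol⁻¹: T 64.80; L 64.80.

n(T) = 146 / 64.80 = 2.253 mol
n(L) = 64.1 / 64.80 = 0.9892 mol
selectivity = 2.253/(2.253+0.9892) × 100 = 69.49 %

69.5 %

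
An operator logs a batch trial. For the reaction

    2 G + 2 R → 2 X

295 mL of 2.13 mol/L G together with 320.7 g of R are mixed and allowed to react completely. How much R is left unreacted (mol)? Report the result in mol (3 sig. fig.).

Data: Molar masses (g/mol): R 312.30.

0.399 mol

n(G) = 2.13 × 295.0/1000 = 0.6284 mol
n(R) = 320.7 / 312.30 = 1.027 mol
n/ν for G = 0.6284/2 = 0.3142
n/ν for R = 1.027/2 = 0.5135
Smallest n/ν is G → limiting reagent.
R consumed = (2/2) × 0.6284 = 0.6284 mol
R remaining = 1.027 − 0.6284 = 0.3986 mol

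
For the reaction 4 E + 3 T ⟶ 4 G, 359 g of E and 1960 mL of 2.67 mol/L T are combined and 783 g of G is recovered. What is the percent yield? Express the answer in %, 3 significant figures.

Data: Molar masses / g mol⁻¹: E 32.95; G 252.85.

n(E) = 359.0 / 32.95 = 10.90 mol
n(T) = 2.67 × 1960/1000 = 5.233 mol
n/ν → E: 2.725, T: 1.744; T is limiting.
theoretical n(G) = (4/3) × 5.233 = 6.977 mol → 1764 g
% yield = 783 / 1764 × 100 = 44.39 %

44.4 %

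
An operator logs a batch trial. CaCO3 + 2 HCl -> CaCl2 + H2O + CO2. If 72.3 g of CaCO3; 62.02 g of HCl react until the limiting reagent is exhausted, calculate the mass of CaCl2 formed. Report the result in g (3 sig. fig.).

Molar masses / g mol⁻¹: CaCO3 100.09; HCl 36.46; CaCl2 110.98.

n(CaCO3) = 72.30 / 100.09 = 0.7223 mol
n(HCl) = 62.02 / 36.46 = 1.701 mol
n/ν → CaCO3: 0.7223, HCl: 0.8505; CaCO3 is limiting.
n(CaCl2) = (1/1) × 0.7223 = 0.7223 mol
mass = 0.7223 × 110.98 = 80.16 g

80.2 g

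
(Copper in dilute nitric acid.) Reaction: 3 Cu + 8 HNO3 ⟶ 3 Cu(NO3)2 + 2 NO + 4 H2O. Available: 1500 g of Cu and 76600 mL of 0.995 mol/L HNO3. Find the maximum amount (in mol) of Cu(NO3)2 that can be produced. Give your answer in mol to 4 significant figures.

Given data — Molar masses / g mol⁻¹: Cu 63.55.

23.60 mol

n(Cu) = 1500 / 63.55 = 23.60 mol
n(HNO3) = 0.995 × 76600/1000 = 76.22 mol
n/ν → Cu: 7.867, HNO3: 9.528; Cu is limiting.
n(Cu(NO3)2) = (3/3) × 23.60 = 23.60 mol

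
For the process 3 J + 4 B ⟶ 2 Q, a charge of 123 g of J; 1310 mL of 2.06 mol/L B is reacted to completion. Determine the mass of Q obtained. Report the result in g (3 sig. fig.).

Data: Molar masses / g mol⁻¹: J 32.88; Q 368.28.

n(J) = 123.0 / 32.88 = 3.741 mol
n(B) = 2.06 × 1310/1000 = 2.699 mol
n/ν for J = 3.741/3 = 1.247
n/ν for B = 2.699/4 = 0.6748
Smallest n/ν is B → limiting reagent.
n(Q) = (2/4) × 2.699 = 1.350 mol
mass = 1.350 × 368.28 = 497.2 g

497 g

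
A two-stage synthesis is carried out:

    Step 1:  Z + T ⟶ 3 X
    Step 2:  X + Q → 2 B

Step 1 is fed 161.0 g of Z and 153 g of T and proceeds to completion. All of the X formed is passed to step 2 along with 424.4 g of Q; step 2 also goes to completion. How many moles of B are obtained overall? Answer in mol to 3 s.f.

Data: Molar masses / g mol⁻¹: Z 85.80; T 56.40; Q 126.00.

6.74 mol

Step 1:
n(Z) = 161.0 / 85.80 = 1.876 mol
n(T) = 153.0 / 56.40 = 2.713 mol
n/ν for Z = 1.876/1 = 1.876
n/ν for T = 2.713/1 = 2.713
Smallest n/ν is Z → limiting reagent.
n(X) produced = (3/1) × 1.876 = 5.628 mol
Step 2:
n(X) available = 5.628 mol
n(Q) = 424.4 / 126.00 = 3.368 mol
n/ν for X = 5.628/1 = 5.628
n/ν for Q = 3.368/1 = 3.368
Smallest n/ν is Q → limiting reagent.
n(B) = (2/1) × 3.368 = 6.736 mol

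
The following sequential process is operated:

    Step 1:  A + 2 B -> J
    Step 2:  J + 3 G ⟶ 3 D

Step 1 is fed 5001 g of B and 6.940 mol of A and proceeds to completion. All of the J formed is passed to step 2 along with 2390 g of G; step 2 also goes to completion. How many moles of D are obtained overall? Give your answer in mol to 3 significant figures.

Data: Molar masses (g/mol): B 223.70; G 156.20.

Step 1:
n(B) = 5001 / 223.70 = 22.36 mol
n(A) = 6.940 mol
n/ν for B = 22.36/2 = 11.18
n/ν for A = 6.940/1 = 6.940
Smallest n/ν is A → limiting reagent.
n(J) produced = (1/1) × 6.940 = 6.940 mol
Step 2:
n(J) available = 6.940 mol
n(G) = 2390 / 156.20 = 15.30 mol
n/ν for J = 6.940/1 = 6.940
n/ν for G = 15.30/3 = 5.100
Smallest n/ν is G → limiting reagent.
n(D) = (3/3) × 15.30 = 15.30 mol

15.3 mol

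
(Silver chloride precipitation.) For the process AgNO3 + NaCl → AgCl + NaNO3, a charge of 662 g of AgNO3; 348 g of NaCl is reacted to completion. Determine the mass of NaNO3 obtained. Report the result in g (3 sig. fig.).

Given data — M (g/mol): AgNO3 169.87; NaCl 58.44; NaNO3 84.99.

n(AgNO3) = 662.0 / 169.87 = 3.897 mol
n(NaCl) = 348.0 / 58.44 = 5.955 mol
n/ν → AgNO3: 3.897, NaCl: 5.955; AgNO3 is limiting.
n(NaNO3) = (1/1) × 3.897 = 3.897 mol
mass = 3.897 × 84.99 = 331.2 g

331 g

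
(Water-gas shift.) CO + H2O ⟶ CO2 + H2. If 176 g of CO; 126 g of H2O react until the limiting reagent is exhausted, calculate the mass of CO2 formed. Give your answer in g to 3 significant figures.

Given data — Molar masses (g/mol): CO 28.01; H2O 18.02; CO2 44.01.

277 g

n(CO) = 176.0 / 28.01 = 6.283 mol
n(H2O) = 126.0 / 18.02 = 6.992 mol
n/ν for CO = 6.283/1 = 6.283
n/ν for H2O = 6.992/1 = 6.992
Smallest n/ν is CO → limiting reagent.
n(CO2) = (1/1) × 6.283 = 6.283 mol
mass = 6.283 × 44.01 = 276.5 g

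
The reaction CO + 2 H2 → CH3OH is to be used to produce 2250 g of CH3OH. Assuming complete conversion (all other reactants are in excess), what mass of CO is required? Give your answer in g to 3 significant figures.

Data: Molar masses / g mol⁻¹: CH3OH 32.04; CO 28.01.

n(CH3OH) = 2250 / 32.04 = 70.22 mol
n(CO) = (1/1) × 70.22 = 70.22 mol
mass = 70.22 × 28.01 = 1967 g

1970 g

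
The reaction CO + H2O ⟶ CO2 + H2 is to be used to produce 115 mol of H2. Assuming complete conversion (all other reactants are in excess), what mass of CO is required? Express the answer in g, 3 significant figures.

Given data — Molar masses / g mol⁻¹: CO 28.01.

n(H2) = 115.0 mol
n(CO) = (1/1) × 115.0 = 115.0 mol
mass = 115.0 × 28.01 = 3221 g

3220 g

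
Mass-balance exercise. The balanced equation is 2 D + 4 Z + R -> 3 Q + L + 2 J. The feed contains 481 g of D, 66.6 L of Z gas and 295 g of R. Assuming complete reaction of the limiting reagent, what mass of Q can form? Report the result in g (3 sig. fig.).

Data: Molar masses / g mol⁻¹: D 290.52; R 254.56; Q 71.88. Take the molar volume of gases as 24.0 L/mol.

150 g

n(D) = 481.0 / 290.52 = 1.656 mol
n(Z) = 66.60 / 24.0 = 2.775 mol
n(R) = 295.0 / 254.56 = 1.159 mol
n/ν → D: 0.8280, Z: 0.6938, R: 1.159; Z is limiting.
n(Q) = (3/4) × 2.775 = 2.081 mol
mass = 2.081 × 71.88 = 149.6 g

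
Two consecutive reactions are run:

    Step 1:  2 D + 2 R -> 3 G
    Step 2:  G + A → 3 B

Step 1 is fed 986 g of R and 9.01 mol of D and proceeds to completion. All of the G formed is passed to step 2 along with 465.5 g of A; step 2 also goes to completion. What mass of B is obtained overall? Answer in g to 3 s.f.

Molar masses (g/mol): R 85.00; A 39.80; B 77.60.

Step 1:
n(R) = 986.0 / 85.00 = 11.60 mol
n(D) = 9.010 mol
n/ν for R = 11.60/2 = 5.800
n/ν for D = 9.010/2 = 4.505
Smallest n/ν is D → limiting reagent.
n(G) produced = (3/2) × 9.010 = 13.52 mol
Step 2:
n(G) available = 13.52 mol
n(A) = 465.5 / 39.80 = 11.70 mol
n/ν for G = 13.52/1 = 13.52
n/ν for A = 11.70/1 = 11.70
Smallest n/ν is A → limiting reagent.
n(B) = (3/1) × 11.70 = 35.10 mol
mass = 35.10 × 77.60 = 2724 g

2720 g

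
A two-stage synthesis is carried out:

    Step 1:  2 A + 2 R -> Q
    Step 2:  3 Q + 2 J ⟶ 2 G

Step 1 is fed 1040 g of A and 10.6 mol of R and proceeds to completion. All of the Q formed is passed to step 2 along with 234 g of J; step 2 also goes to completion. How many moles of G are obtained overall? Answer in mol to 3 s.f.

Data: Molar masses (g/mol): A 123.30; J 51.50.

Step 1:
n(A) = 1040 / 123.30 = 8.435 mol
n(R) = 10.60 mol
n/ν for A = 8.435/2 = 4.218
n/ν for R = 10.60/2 = 5.300
Smallest n/ν is A → limiting reagent.
n(Q) produced = (1/2) × 8.435 = 4.218 mol
Step 2:
n(Q) available = 4.218 mol
n(J) = 234.0 / 51.50 = 4.544 mol
n/ν for Q = 4.218/3 = 1.406
n/ν for J = 4.544/2 = 2.272
Smallest n/ν is Q → limiting reagent.
n(G) = (2/3) × 4.218 = 2.812 mol

2.81 mol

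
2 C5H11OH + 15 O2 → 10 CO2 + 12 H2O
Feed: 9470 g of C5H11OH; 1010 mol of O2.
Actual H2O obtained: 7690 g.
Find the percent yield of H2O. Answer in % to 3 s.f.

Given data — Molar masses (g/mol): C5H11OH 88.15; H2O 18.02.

n(C5H11OH) = 9470 / 88.15 = 107.4 mol
n(O2) = 1010 mol
n/ν for C5H11OH = 107.4/2 = 53.70
n/ν for O2 = 1010/15 = 67.33
Smallest n/ν is C5H11OH → limiting reagent.
theoretical n(H2O) = (12/2) × 107.4 = 644.4 mol → 11610 g
% yield = 7690 / 11610 × 100 = 66.24 %

66.2 %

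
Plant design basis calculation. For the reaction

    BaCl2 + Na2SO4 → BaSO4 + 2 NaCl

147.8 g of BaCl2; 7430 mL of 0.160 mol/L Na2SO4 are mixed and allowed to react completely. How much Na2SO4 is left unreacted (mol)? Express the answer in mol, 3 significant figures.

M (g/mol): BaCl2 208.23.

0.479 mol

n(BaCl2) = 147.8 / 208.23 = 0.7098 mol
n(Na2SO4) = 0.160 × 7430/1000 = 1.189 mol
n/ν for BaCl2 = 0.7098/1 = 0.7098
n/ν for Na2SO4 = 1.189/1 = 1.189
Smallest n/ν is BaCl2 → limiting reagent.
Na2SO4 consumed = (1/1) × 0.7098 = 0.7098 mol
Na2SO4 remaining = 1.189 − 0.7098 = 0.4792 mol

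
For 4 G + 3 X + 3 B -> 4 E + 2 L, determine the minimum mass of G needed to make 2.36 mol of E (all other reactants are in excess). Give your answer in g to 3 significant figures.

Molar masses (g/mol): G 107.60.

n(E) = 2.360 mol
n(G) = (4/4) × 2.360 = 2.360 mol
mass = 2.360 × 107.60 = 253.9 g

254 g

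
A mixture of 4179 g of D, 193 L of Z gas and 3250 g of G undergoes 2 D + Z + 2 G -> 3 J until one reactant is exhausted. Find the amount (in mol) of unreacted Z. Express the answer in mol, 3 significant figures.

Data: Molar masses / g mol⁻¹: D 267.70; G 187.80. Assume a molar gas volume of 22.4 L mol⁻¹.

0.811 mol

n(D) = 4179 / 267.70 = 15.61 mol
n(Z) = 193.0 / 22.4 = 8.616 mol
n(G) = 3250 / 187.80 = 17.31 mol
n/ν → D: 7.805, Z: 8.616, G: 8.655; D is limiting.
Z consumed = (1/2) × 15.61 = 7.805 mol
Z remaining = 8.616 − 7.805 = 0.8110 mol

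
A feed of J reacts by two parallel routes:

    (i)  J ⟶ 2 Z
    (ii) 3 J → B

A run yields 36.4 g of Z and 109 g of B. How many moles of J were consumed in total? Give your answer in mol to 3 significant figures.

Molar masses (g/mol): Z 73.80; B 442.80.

n(Z) = 36.4 / 73.80 = 0.4932 mol
n(B) = 109 / 442.80 = 0.2462 mol
n(J) via (i) = (1/2)×0.4932 = 0.2466 mol
n(J) via (ii) = (3/1)×0.2462 = 0.7386 mol
total n(J) = 0.2466 + 0.7386 = 0.9852 mol

0.985 mol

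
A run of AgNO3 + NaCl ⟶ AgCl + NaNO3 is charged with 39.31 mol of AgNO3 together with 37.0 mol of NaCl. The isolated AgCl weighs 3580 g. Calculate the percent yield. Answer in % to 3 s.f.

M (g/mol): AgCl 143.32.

67.5 %

n(AgNO3) = 39.31 mol
n(NaCl) = 37.00 mol
n/ν for AgNO3 = 39.31/1 = 39.31
n/ν for NaCl = 37.00/1 = 37.00
Smallest n/ν is NaCl → limiting reagent.
theoretical n(AgCl) = (1/1) × 37.00 = 37.00 mol → 5303 g
% yield = 3580 / 5303 × 100 = 67.51 %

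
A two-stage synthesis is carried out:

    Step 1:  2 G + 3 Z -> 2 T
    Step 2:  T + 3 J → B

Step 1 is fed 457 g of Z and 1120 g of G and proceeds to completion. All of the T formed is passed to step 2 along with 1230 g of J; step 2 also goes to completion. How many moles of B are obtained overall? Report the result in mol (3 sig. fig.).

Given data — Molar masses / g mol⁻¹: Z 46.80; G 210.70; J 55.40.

Step 1:
n(Z) = 457.0 / 46.80 = 9.765 mol
n(G) = 1120 / 210.70 = 5.316 mol
n/ν for Z = 9.765/3 = 3.255
n/ν for G = 5.316/2 = 2.658
Smallest n/ν is G → limiting reagent.
n(T) produced = (2/2) × 5.316 = 5.316 mol
Step 2:
n(T) available = 5.316 mol
n(J) = 1230 / 55.40 = 22.20 mol
n/ν for T = 5.316/1 = 5.316
n/ν for J = 22.20/3 = 7.400
Smallest n/ν is T → limiting reagent.
n(B) = (1/1) × 5.316 = 5.316 mol

5.32 mol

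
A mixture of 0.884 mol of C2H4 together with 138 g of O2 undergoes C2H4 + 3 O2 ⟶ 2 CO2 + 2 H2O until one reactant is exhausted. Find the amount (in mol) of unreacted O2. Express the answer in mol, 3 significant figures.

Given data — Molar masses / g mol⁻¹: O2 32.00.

n(C2H4) = 0.8840 mol
n(O2) = 138.0 / 32.00 = 4.313 mol
n/ν for C2H4 = 0.8840/1 = 0.8840
n/ν for O2 = 4.313/3 = 1.438
Smallest n/ν is C2H4 → limiting reagent.
O2 consumed = (3/1) × 0.8840 = 2.652 mol
O2 remaining = 4.313 − 2.652 = 1.661 mol

1.66 mol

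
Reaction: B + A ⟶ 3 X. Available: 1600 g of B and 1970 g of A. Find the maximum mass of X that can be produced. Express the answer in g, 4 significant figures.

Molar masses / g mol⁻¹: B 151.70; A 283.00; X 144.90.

n(B) = 1600 / 151.70 = 10.55 mol
n(A) = 1970 / 283.00 = 6.961 mol
n/ν → B: 10.55, A: 6.961; A is limiting.
n(X) = (3/1) × 6.961 = 20.88 mol
mass = 20.88 × 144.90 = 3026 g

3026 g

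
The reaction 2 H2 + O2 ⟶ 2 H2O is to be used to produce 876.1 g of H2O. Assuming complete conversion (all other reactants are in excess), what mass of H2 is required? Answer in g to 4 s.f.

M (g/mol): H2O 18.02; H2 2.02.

n(H2O) = 876.1 / 18.02 = 48.62 mol
n(H2) = (2/2) × 48.62 = 48.62 mol
mass = 48.62 × 2.02 = 98.21 g

98.21 g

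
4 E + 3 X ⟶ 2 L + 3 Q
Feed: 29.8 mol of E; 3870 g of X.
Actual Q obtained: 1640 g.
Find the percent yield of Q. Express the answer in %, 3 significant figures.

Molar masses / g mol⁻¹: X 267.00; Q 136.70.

82.8 %

n(E) = 29.80 mol
n(X) = 3870 / 267.00 = 14.49 mol
n/ν for E = 29.80/4 = 7.450
n/ν for X = 14.49/3 = 4.830
Smallest n/ν is X → limiting reagent.
theoretical n(Q) = (3/3) × 14.49 = 14.49 mol → 1981 g
% yield = 1640 / 1981 × 100 = 82.79 %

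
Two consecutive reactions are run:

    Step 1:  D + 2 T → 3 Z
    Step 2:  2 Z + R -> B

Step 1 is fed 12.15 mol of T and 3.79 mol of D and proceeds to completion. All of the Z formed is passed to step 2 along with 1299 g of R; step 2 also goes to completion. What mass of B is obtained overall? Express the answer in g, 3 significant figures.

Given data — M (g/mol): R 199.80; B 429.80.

Step 1:
n(T) = 12.15 mol
n(D) = 3.790 mol
n/ν for T = 12.15/2 = 6.075
n/ν for D = 3.790/1 = 3.790
Smallest n/ν is D → limiting reagent.
n(Z) produced = (3/1) × 3.790 = 11.37 mol
Step 2:
n(Z) available = 11.37 mol
n(R) = 1299 / 199.80 = 6.502 mol
n/ν for Z = 11.37/2 = 5.685
n/ν for R = 6.502/1 = 6.502
Smallest n/ν is Z → limiting reagent.
n(B) = (1/2) × 11.37 = 5.685 mol
mass = 5.685 × 429.80 = 2443 g

2440 g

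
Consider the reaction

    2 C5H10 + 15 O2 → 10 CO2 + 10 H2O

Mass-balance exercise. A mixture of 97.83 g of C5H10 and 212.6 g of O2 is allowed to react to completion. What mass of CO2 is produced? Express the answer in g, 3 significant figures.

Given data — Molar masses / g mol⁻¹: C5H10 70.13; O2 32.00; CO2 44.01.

n(C5H10) = 97.83 / 70.13 = 1.395 mol
n(O2) = 212.6 / 32.00 = 6.644 mol
n/ν for C5H10 = 1.395/2 = 0.6975
n/ν for O2 = 6.644/15 = 0.4429
Smallest n/ν is O2 → limiting reagent.
n(CO2) = (10/15) × 6.644 = 4.429 mol
mass = 4.429 × 44.01 = 194.9 g

195 g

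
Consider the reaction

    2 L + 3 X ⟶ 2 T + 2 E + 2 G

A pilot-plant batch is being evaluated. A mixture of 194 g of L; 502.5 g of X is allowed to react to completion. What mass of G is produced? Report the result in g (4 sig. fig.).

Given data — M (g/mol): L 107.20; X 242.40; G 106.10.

n(L) = 194.0 / 107.20 = 1.810 mol
n(X) = 502.5 / 242.40 = 2.073 mol
n/ν for L = 1.810/2 = 0.9050
n/ν for X = 2.073/3 = 0.6910
Smallest n/ν is X → limiting reagent.
n(G) = (2/3) × 2.073 = 1.382 mol
mass = 1.382 × 106.10 = 146.6 g

146.6 g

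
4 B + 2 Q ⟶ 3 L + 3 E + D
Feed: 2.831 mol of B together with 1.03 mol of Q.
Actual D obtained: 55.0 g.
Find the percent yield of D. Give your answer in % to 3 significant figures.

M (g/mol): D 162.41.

65.8 %

n(B) = 2.831 mol
n(Q) = 1.030 mol
n/ν → B: 0.7078, Q: 0.5150; Q is limiting.
theoretical n(D) = (1/2) × 1.030 = 0.5150 mol → 83.64 g
% yield = 55.0 / 83.64 × 100 = 65.76 %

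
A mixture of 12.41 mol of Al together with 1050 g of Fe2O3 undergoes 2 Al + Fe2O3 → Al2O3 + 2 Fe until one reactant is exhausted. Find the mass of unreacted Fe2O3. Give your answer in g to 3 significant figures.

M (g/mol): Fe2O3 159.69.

n(Al) = 12.41 mol
n(Fe2O3) = 1050 / 159.69 = 6.575 mol
n/ν → Al: 6.205, Fe2O3: 6.575; Al is limiting.
Fe2O3 consumed = (1/2) × 12.41 = 6.205 mol
Fe2O3 remaining = 6.575 − 6.205 = 0.3700 mol
mass = 0.3700 × 159.69 = 59.09 g

59.1 g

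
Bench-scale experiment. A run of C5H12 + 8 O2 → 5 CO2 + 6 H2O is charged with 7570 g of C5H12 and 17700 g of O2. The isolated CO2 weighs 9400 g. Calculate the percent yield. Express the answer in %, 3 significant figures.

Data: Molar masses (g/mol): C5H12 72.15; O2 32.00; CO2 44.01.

n(C5H12) = 7570 / 72.15 = 104.9 mol
n(O2) = 17700 / 32.00 = 553.1 mol
n/ν for C5H12 = 104.9/1 = 104.9
n/ν for O2 = 553.1/8 = 69.14
Smallest n/ν is O2 → limiting reagent.
theoretical n(CO2) = (5/8) × 553.1 = 345.7 mol → 15210 g
% yield = 9400 / 15210 × 100 = 61.80 %

61.8 %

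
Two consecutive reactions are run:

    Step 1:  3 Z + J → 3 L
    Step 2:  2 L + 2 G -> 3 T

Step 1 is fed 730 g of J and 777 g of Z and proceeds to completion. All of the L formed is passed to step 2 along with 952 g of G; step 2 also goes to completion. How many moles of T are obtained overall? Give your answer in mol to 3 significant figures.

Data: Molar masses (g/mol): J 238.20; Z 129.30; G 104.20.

Step 1:
n(J) = 730.0 / 238.20 = 3.065 mol
n(Z) = 777.0 / 129.30 = 6.009 mol
n/ν for J = 3.065/1 = 3.065
n/ν for Z = 6.009/3 = 2.003
Smallest n/ν is Z → limiting reagent.
n(L) produced = (3/3) × 6.009 = 6.009 mol
Step 2:
n(L) available = 6.009 mol
n(G) = 952.0 / 104.20 = 9.136 mol
n/ν for L = 6.009/2 = 3.005
n/ν for G = 9.136/2 = 4.568
Smallest n/ν is L → limiting reagent.
n(T) = (3/2) × 6.009 = 9.014 mol

9.01 mol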